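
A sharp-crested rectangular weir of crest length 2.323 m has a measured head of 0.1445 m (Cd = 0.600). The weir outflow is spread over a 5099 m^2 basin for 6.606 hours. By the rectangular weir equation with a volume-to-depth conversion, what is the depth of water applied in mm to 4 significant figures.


Approach: apply the rectangular weir equation with a volume-to-depth conversion, Q = (2/3)*Cd*L*sqrt(2g)*H^1.5; d = Q*t/A * 1000.
Step 1 — weir discharge:
  Q = (2/3)*0.600*2.323*sqrt(2*9.81)*0.1445^1.5 = 0.226079 m^3/s
Step 2 — volume: V = 0.226079 * 6.606*3600 = 5376.52 m^3
Step 3 — depth: d = V/A * 1000 = 5376.52/5099 * 1000 = 1054 mm
Therefore the depth of water applied = 1054 mm.


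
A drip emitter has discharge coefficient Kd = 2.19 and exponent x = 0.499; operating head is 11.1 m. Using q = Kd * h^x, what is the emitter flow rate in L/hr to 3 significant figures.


q = 2.19 * 11.1^0.499 = 7.28 L/hr
Therefore the emitter flow rate = 7.28 L/hr.


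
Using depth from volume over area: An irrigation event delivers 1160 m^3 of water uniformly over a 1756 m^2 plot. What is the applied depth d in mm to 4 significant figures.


Approach: apply depth from volume over area, d = (V/A)*1000.
d = (1160 / 1756) * 1000 = 660.6 mm
Therefore the applied depth d = 660.6 mm.


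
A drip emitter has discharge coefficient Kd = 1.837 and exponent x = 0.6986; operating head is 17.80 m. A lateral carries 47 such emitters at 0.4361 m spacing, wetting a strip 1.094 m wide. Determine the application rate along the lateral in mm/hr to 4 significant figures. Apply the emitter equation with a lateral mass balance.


Approach: apply the emitter equation with a lateral mass balance, q = Kd*h^x; Q = n*q; rate = Q/(n*spacing*width).
Step 1 — single emitter flow (q = Kd*h^x):
  q = 1.837 * 17.80^0.6986 = 13.7294 L/hr
Step 2 — total lateral flow: Q = 47 * 13.7294 = 645.283 L/hr
Step 3 — wetted area: A = 47 * 0.4361 * 1.094 = 22.4234 m^2
Step 4 — application rate: Q/A = 645.283/22.4234 = 28.78 mm/hr
Therefore the application rate along the lateral = 28.78 mm/hr.


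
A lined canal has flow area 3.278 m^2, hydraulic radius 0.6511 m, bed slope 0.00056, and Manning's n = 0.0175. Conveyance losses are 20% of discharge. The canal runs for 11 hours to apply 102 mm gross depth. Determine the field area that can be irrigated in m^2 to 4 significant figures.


Approach: apply Manning's equation with a conveyance and depth budget, Q = (1/n)*A*R^(2/3)*S^(1/2); Q_field = Q*(1-loss); Area = Q_field*t/(d/1000).
Step 1 — canal discharge (Manning's equation):
  Q = (1/0.0175) * 3.278 * 0.6511^(2/3) * 0.00056^(1/2) = 3.32989 m^3/s
Step 2 — delivered flow: Q_field = 3.32989*(1 - 20/100) = 2.66391 m^3/s
Step 3 — volume delivered: V = 2.66391 * 11*3600 = 105491 m^3
Step 4 — area served: A = V / (depth/1000) = 105491 / 0.102 = 1034000 m^2
Therefore the field area that can be irrigated = 1034000 m^2.


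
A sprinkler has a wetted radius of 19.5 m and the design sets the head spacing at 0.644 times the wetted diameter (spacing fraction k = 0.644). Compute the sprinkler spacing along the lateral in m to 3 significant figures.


Approach: apply the sprinkler spacing rule (spacing as a fraction of wetted diameter), S = k*(2*R).
S = 0.644 * (2 * 19.5) = 25.1 m
Therefore the sprinkler spacing along the lateral = 25.1 m.


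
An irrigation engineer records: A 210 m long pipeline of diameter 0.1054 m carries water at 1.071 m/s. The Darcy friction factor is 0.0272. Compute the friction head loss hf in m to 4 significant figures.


Approach: apply the Darcy-Weisbach equation, hf = f*(L/D)*(v^2/(2g)).
hf = 0.0272 * (210/0.1054) * (1.071^2 / (2*9.81))
hf = 3.168 m
Therefore the friction head loss hf = 3.168 m.


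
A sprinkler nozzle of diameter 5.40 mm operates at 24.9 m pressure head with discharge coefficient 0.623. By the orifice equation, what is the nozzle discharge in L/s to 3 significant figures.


Approach: apply the orifice equation, Q = Cd*A*sqrt(2*g*h), A = pi*(d/2)^2.
A = pi*(5.40e-3/2)^2 = 2.2902e-05 m^2
Q = 0.623 * 2.2902e-05 * sqrt(2*9.81*24.9) * 1000 = 0.315 L/s
Therefore the nozzle discharge = 0.315 L/s.


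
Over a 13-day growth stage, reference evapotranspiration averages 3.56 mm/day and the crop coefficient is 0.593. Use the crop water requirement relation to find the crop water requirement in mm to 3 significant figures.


Approach: apply the crop water requirement relation, CWR = ET0 * Kc * days.
CWR = 3.56 * 0.593 * 13 = 27.4 mm
Therefore the crop water requirement = 27.4 mm.


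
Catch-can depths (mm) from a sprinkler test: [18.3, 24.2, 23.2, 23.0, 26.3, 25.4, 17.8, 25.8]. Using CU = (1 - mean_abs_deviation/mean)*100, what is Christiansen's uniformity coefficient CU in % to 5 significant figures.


mean = 23.00000 mm
mean |d_i - mean| = 2.475000 mm
CU = (1 - 2.475000/23.00000)*100 = 89.239 %
Therefore Christiansen's uniformity coefficient CU = 89.239 %.


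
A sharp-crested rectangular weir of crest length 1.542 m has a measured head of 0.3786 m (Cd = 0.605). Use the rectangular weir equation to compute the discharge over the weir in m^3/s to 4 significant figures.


Approach: apply the rectangular weir equation, Q = (2/3)*Cd*L*sqrt(2g)*H^1.5.
Q = (2/3)*0.605*1.542*sqrt(2*9.81)*0.3786^1.5 = 0.6418 m^3/s
Therefore the discharge over the weir = 0.6418 m^3/s.


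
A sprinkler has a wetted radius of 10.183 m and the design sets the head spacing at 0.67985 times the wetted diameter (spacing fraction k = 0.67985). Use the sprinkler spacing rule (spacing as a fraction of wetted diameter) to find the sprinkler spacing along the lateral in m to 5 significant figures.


Approach: apply the sprinkler spacing rule (spacing as a fraction of wetted diameter), S = k*(2*R).
S = 0.67985 * (2 * 10.183) = 13.846 m
Therefore the sprinkler spacing along the lateral = 13.846 m.


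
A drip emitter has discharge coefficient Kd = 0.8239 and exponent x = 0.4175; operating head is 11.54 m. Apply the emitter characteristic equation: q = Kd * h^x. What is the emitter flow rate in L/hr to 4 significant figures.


q = 0.8239 * 11.54^0.4175 = 2.287 L/hr
Therefore the emitter flow rate = 2.287 L/hr.


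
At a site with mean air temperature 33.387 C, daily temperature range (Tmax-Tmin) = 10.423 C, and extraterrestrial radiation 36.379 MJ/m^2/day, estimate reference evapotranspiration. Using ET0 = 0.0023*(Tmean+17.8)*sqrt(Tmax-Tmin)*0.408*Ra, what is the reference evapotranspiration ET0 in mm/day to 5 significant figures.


ET0 = 0.0023*(33.387+17.8)*sqrt(10.423)*0.408*36.379 = 5.6415 mm/day
Therefore the reference evapotranspiration ET0 = 5.6415 mm/day.


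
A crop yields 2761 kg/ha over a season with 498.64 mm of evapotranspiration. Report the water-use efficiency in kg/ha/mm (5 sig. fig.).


Approach: apply the water-use efficiency ratio, WUE = yield/ET.
WUE = 2761 / 498.64 = 5.5371 kg/ha/mm
Therefore the water-use efficiency = 5.5371 kg/ha/mm.


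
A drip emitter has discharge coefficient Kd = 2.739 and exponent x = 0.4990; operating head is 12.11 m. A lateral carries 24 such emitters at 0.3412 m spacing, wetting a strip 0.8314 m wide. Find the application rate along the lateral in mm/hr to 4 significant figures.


Approach: apply the emitter equation with a lateral mass balance, q = Kd*h^x; Q = n*q; rate = Q/(n*spacing*width).
Step 1 — single emitter flow (q = Kd*h^x):
  q = 2.739 * 12.11^0.4990 = 9.50782 L/hr
Step 2 — total lateral flow: Q = 24 * 9.50782 = 228.188 L/hr
Step 3 — wetted area: A = 24 * 0.3412 * 0.8314 = 6.80817 m^2
Step 4 — application rate: Q/A = 228.188/6.80817 = 33.52 mm/hr
Therefore the application rate along the lateral = 33.52 mm/hr.


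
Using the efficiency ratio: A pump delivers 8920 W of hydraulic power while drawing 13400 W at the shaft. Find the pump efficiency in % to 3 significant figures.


Approach: apply the efficiency ratio, eta = (P_out/P_in)*100.
eta = (8920 / 13400) * 100 = 66.6 %
Therefore the pump efficiency = 66.6 %.


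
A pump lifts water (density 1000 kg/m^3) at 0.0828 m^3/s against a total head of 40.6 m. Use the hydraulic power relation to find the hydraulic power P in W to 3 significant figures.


Approach: apply the hydraulic power relation, P = rho*g*Q*H.
P = 1000 * 9.81 * 0.0828 * 40.6 = 33000 W
Therefore the hydraulic power P = 33000 W.


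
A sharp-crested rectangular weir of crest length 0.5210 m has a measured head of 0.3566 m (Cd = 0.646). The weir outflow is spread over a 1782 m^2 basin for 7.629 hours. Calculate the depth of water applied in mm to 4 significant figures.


Approach: apply the rectangular weir equation with a volume-to-depth conversion, Q = (2/3)*Cd*L*sqrt(2g)*H^1.5; d = Q*t/A * 1000.
Step 1 — weir discharge:
  Q = (2/3)*0.646*0.5210*sqrt(2*9.81)*0.3566^1.5 = 0.211641 m^3/s
Step 2 — volume: V = 0.211641 * 7.629*3600 = 5812.60 m^3
Step 3 — depth: d = V/A * 1000 = 5812.60/1782 * 1000 = 3262 mm
Therefore the depth of water applied = 3262 mm.


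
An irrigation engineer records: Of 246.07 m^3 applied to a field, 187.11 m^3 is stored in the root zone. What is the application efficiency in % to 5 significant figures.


Approach: apply the application efficiency ratio, Ea = (stored/applied)*100.
Ea = (187.11/246.07)*100 = 76.039 %
Therefore the application efficiency = 76.039 %.


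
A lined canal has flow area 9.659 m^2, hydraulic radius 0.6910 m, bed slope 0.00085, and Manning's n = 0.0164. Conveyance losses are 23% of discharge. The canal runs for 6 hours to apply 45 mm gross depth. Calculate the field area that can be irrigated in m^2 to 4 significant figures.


Approach: apply Manning's equation with a conveyance and depth budget, Q = (1/n)*A*R^(2/3)*S^(1/2); Q_field = Q*(1-loss); Area = Q_field*t/(d/1000).
Step 1 — canal discharge (Manning's equation):
  Q = (1/0.0164) * 9.659 * 0.6910^(2/3) * 0.00085^(1/2) = 13.4209 m^3/s
Step 2 — delivered flow: Q_field = 13.4209*(1 - 23/100) = 10.3341 m^3/s
Step 3 — volume delivered: V = 10.3341 * 6*3600 = 223217 m^3
Step 4 — area served: A = V / (depth/1000) = 223217 / 0.045 = 4960000 m^2
Therefore the field area that can be irrigated = 4960000 m^2.


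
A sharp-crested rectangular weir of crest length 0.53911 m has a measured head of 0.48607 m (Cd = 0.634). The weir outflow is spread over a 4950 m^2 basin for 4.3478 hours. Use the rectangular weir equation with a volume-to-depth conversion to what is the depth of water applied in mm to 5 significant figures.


Approach: apply the rectangular weir equation with a volume-to-depth conversion, Q = (2/3)*Cd*L*sqrt(2g)*H^1.5; d = Q*t/A * 1000.
Step 1 — weir discharge:
  Q = (2/3)*0.634*0.53911*sqrt(2*9.81)*0.48607^1.5 = 0.3420370 m^3/s
Step 2 — volume: V = 0.3420370 * 4.3478*3600 = 5353.591 m^3
Step 3 — depth: d = V/A * 1000 = 5353.591/4950 * 1000 = 1081.5 mm
Therefore the depth of water applied = 1081.5 mm.


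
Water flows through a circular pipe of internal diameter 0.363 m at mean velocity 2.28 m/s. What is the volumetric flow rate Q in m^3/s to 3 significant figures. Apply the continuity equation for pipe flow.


Approach: apply the continuity equation for pipe flow, Q = A * v with A = pi*(D/2)^2.
A = pi*(0.363/2)^2 = 0.10349 m^2
Q = 0.10349 * 2.28 = 0.236 m^3/s
Therefore the volumetric flow rate Q = 0.236 m^3/s.


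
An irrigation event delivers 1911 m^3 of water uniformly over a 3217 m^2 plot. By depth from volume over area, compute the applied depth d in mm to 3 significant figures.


Approach: apply depth from volume over area, d = (V/A)*1000.
d = (1911 / 3217) * 1000 = 594 mm
Therefore the applied depth d = 594 mm.


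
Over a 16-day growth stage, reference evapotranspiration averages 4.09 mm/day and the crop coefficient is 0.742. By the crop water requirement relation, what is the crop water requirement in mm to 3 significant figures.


Approach: apply the crop water requirement relation, CWR = ET0 * Kc * days.
CWR = 4.09 * 0.742 * 16 = 48.6 mm
Therefore the crop water requirement = 48.6 mm.


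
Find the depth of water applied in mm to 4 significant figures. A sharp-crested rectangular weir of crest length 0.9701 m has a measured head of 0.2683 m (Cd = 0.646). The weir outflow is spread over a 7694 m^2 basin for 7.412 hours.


Approach: apply the rectangular weir equation with a volume-to-depth conversion, Q = (2/3)*Cd*L*sqrt(2g)*H^1.5; d = Q*t/A * 1000.
Step 1 — weir discharge:
  Q = (2/3)*0.646*0.9701*sqrt(2*9.81)*0.2683^1.5 = 0.257181 m^3/s
Step 2 — volume: V = 0.257181 * 7.412*3600 = 6862.40 m^3
Step 3 — depth: d = V/A * 1000 = 6862.40/7694 * 1000 = 891.9 mm
Therefore the depth of water applied = 891.9 mm.


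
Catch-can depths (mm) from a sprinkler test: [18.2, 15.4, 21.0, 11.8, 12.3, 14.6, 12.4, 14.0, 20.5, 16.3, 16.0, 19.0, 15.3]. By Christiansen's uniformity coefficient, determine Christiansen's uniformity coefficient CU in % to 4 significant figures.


Approach: apply Christiansen's uniformity coefficient, CU = (1 - mean_abs_deviation/mean)*100.
mean = 15.9077 mm
mean |d_i - mean| = 2.39290 mm
CU = (1 - 2.39290/15.9077)*100 = 84.96 %
Therefore Christiansen's uniformity coefficient CU = 84.96 %.


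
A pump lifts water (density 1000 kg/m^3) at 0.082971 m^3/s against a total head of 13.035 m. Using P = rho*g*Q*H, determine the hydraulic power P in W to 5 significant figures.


P = 1000 * 9.81 * 0.082971 * 13.035 = 10610 W
Therefore the hydraulic power P = 10610 W.


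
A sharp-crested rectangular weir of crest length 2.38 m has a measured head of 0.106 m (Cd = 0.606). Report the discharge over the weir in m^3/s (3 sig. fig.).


Approach: apply the rectangular weir equation, Q = (2/3)*Cd*L*sqrt(2g)*H^1.5.
Q = (2/3)*0.606*2.38*sqrt(2*9.81)*0.106^1.5 = 0.147 m^3/s
Therefore the discharge over the weir = 0.147 m^3/s.


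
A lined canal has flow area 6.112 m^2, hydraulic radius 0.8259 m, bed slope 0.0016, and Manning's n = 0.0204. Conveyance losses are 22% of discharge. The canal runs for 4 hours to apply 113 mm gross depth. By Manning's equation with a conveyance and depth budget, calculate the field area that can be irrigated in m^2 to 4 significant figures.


Approach: apply Manning's equation with a conveyance and depth budget, Q = (1/n)*A*R^(2/3)*S^(1/2); Q_field = Q*(1-loss); Area = Q_field*t/(d/1000).
Step 1 — canal discharge (Manning's equation):
  Q = (1/0.0204) * 6.112 * 0.8259^(2/3) * 0.0016^(1/2) = 10.5495 m^3/s
Step 2 — delivered flow: Q_field = 10.5495*(1 - 22/100) = 8.22860 m^3/s
Step 3 — volume delivered: V = 8.22860 * 4*3600 = 118492 m^3
Step 4 — area served: A = V / (depth/1000) = 118492 / 0.113 = 1049000 m^2
Therefore the field area that can be irrigated = 1049000 m^2.


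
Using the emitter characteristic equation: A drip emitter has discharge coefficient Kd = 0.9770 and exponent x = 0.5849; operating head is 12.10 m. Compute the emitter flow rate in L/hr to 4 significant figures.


Approach: apply the emitter characteristic equation, q = Kd * h^x.
q = 0.9770 * 12.10^0.5849 = 4.200 L/hr
Therefore the emitter flow rate = 4.200 L/hr.


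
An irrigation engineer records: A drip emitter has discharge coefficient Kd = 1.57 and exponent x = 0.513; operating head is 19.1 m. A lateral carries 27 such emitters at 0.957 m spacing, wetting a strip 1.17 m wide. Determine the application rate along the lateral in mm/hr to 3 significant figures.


Approach: apply the emitter equation with a lateral mass balance, q = Kd*h^x; Q = n*q; rate = Q/(n*spacing*width).
Step 1 — single emitter flow (q = Kd*h^x):
  q = 1.57 * 19.1^0.513 = 7.1297 L/hr
Step 2 — total lateral flow: Q = 27 * 7.1297 = 192.50 L/hr
Step 3 — wetted area: A = 27 * 0.957 * 1.17 = 30.232 m^2
Step 4 — application rate: Q/A = 192.50/30.232 = 6.37 mm/hr
Therefore the application rate along the lateral = 6.37 mm/hr.


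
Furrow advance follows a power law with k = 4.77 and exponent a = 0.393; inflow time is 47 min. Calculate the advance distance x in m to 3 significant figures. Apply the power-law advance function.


Approach: apply the power-law advance function, x = k*t^a.
x = 4.77 * 47^0.393 = 21.7 m
Therefore the advance distance x = 21.7 m.


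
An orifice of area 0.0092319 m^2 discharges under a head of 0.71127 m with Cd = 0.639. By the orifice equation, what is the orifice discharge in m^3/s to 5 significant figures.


Approach: apply the orifice equation, Q = Cd*A*sqrt(2*g*h).
Q = 0.639 * 0.0092319 * sqrt(2*9.81*0.71127) = 0.022037 m^3/s
Therefore the orifice discharge = 0.022037 m^3/s.


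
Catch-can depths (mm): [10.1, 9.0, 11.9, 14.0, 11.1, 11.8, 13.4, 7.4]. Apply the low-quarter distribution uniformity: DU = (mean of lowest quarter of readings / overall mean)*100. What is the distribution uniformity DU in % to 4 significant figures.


sorted lowest 2 of 8: [7.4, 9.0] -> mean = 8.20000 mm
overall mean = 11.0875 mm
DU = (8.20000/11.0875)*100 = 73.96 %
Therefore the distribution uniformity DU = 73.96 %.


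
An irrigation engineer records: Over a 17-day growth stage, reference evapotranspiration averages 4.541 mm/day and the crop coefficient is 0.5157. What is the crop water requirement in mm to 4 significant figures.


Approach: apply the crop water requirement relation, CWR = ET0 * Kc * days.
CWR = 4.541 * 0.5157 * 17 = 39.81 mm
Therefore the crop water requirement = 39.81 mm.


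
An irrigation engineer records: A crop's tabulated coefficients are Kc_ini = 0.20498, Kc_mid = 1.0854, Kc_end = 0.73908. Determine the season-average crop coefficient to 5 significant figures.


Approach: apply a simple seasonal average, Kc_avg = (Kc_ini + Kc_mid + Kc_end)/3.
Kc_avg = (0.20498 + 1.0854 + 0.73908)/3 = 0.67649
Therefore the season-average crop coefficient = 0.67649.


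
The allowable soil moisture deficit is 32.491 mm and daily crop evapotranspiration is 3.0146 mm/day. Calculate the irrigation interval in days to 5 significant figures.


Approach: apply the irrigation interval relation, interval = SMD / ETc.
interval = 32.491 / 3.0146 = 10.778 days
Therefore the irrigation interval = 10.778 days.


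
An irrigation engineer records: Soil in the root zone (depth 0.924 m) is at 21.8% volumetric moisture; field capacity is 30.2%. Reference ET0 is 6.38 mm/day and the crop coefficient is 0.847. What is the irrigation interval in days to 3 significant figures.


Approach: apply soil-water budget scheduling, SMD = (FC-theta)/100*depth*1000; ETc = ET0*Kc; interval = SMD/ETc.
Step 1 — soil moisture deficit:
  SMD = (30.2 - 21.8)/100 * 0.924 * 1000 = 77.616 mm
Step 2 — daily crop ET (ETc = ET0*Kc):
  ETc = 6.38 * 0.847 = 5.4039 mm/day
Step 3 — irrigation interval (SMD/ETc):
  interval = 77.616 / 5.4039 = 14.4 days
Therefore the irrigation interval = 14.4 days.


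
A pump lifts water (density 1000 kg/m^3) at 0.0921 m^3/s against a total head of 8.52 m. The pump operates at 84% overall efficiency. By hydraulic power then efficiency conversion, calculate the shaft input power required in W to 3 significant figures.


Approach: apply hydraulic power then efficiency conversion, P = rho*g*Q*H; P_in = P/eta.
Step 1 — hydraulic power (P = rho*g*Q*H):
  P = 1000 * 9.81 * 0.0921 * 8.52 = 7697.8 W
Step 2 — input power: P_in = P/eta = 7697.8 / 0.84 = 9160 W
Therefore the shaft input power required = 9160 W.


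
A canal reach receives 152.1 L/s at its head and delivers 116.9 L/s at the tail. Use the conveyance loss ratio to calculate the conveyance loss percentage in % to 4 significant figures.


Approach: apply the conveyance loss ratio, loss% = ((Q_head - Q_tail)/Q_head)*100.
loss = ((152.1 - 116.9)/152.1)*100 = 23.14 %
Therefore the conveyance loss percentage = 23.14 %.


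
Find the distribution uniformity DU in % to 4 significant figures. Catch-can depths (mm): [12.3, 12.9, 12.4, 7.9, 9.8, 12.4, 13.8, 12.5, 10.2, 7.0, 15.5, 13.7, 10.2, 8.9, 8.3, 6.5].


Approach: apply the low-quarter distribution uniformity, DU = (mean of lowest quarter of readings / overall mean)*100.
sorted lowest 4 of 16: [6.5, 7.0, 7.9, 8.3] -> mean = 7.42500 mm
overall mean = 10.8938 mm
DU = (7.42500/10.8938)*100 = 68.16 %
Therefore the distribution uniformity DU = 68.16 %.


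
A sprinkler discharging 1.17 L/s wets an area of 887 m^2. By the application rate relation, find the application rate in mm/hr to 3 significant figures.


Approach: apply the application rate relation, rate = (Q/A)*3600.
rate = (1.17 / 887) * 3600 = 4.75 mm/hr
Therefore the application rate = 4.75 mm/hr.


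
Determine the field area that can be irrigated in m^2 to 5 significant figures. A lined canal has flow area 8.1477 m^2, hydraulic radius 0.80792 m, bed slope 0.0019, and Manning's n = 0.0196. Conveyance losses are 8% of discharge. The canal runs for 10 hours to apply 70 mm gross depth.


Approach: apply Manning's equation with a conveyance and depth budget, Q = (1/n)*A*R^(2/3)*S^(1/2); Q_field = Q*(1-loss); Area = Q_field*t/(d/1000).
Step 1 — canal discharge (Manning's equation):
  Q = (1/0.0196) * 8.1477 * 0.80792^(2/3) * 0.0019^(1/2) = 15.71815 m^3/s
Step 2 — delivered flow: Q_field = 15.71815*(1 - 8/100) = 14.46069 m^3/s
Step 3 — volume delivered: V = 14.46069 * 10*3600 = 520585.0 m^3
Step 4 — area served: A = V / (depth/1000) = 520585.0 / 0.07 = 7436900 m^2
Therefore the field area that can be irrigated = 7436900 m^2.


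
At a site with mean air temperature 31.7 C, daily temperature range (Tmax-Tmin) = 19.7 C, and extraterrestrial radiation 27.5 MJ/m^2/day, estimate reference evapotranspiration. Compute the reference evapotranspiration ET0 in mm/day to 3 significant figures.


Approach: apply the Hargreaves-Samani method, ET0 = 0.0023*(Tmean+17.8)*sqrt(Tmax-Tmin)*0.408*Ra.
ET0 = 0.0023*(31.7+17.8)*sqrt(19.7)*0.408*27.5 = 5.67 mm/day
Therefore the reference evapotranspiration ET0 = 5.67 mm/day.


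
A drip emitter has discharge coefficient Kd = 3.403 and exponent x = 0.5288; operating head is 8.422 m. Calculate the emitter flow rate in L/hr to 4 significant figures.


Approach: apply the emitter characteristic equation, q = Kd * h^x.
q = 3.403 * 8.422^0.5288 = 10.50 L/hr
Therefore the emitter flow rate = 10.50 L/hr.


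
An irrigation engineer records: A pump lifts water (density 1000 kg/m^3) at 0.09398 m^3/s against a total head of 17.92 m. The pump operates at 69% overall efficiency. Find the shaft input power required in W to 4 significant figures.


Approach: apply hydraulic power then efficiency conversion, P = rho*g*Q*H; P_in = P/eta.
Step 1 — hydraulic power (P = rho*g*Q*H):
  P = 1000 * 9.81 * 0.09398 * 17.92 = 16521.2 W
Step 2 — input power: P_in = P/eta = 16521.2 / 0.69 = 23940 W
Therefore the shaft input power required = 23940 W.


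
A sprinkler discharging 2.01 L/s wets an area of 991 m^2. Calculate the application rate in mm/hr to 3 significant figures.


Approach: apply the application rate relation, rate = (Q/A)*3600.
rate = (2.01 / 991) * 3600 = 7.30 mm/hr
Therefore the application rate = 7.30 mm/hr.


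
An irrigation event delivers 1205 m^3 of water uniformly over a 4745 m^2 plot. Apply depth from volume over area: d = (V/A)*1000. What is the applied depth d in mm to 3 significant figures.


d = (1205 / 4745) * 1000 = 254 mm
Therefore the applied depth d = 254 mm.


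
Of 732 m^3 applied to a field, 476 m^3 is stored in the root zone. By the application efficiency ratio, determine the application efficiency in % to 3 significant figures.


Approach: apply the application efficiency ratio, Ea = (stored/applied)*100.
Ea = (476/732)*100 = 65.0 %
Therefore the application efficiency = 65.0 %.


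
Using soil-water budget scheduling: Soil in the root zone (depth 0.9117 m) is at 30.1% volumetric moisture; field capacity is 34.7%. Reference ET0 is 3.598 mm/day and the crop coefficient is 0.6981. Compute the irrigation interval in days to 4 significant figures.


Approach: apply soil-water budget scheduling, SMD = (FC-theta)/100*depth*1000; ETc = ET0*Kc; interval = SMD/ETc.
Step 1 — soil moisture deficit:
  SMD = (34.7 - 30.1)/100 * 0.9117 * 1000 = 41.9382 mm
Step 2 — daily crop ET (ETc = ET0*Kc):
  ETc = 3.598 * 0.6981 = 2.51176 mm/day
Step 3 — irrigation interval (SMD/ETc):
  interval = 41.9382 / 2.51176 = 16.70 days
Therefore the irrigation interval = 16.70 days.


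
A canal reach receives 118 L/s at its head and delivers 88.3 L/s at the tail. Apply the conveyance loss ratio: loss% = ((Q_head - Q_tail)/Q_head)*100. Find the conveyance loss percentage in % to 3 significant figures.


loss = ((118 - 88.3)/118)*100 = 25.2 %
Therefore the conveyance loss percentage = 25.2 %.


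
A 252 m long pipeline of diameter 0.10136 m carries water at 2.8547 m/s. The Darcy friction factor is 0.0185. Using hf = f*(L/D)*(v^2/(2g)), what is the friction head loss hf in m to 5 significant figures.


hf = 0.0185 * (252/0.10136) * (2.8547^2 / (2*9.81))
hf = 19.104 m
Therefore the friction head loss hf = 19.104 m.


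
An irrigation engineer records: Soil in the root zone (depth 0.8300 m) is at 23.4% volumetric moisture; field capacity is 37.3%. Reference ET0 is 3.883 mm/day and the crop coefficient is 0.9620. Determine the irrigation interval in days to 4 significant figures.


Approach: apply soil-water budget scheduling, SMD = (FC-theta)/100*depth*1000; ETc = ET0*Kc; interval = SMD/ETc.
Step 1 — soil moisture deficit:
  SMD = (37.3 - 23.4)/100 * 0.8300 * 1000 = 115.370 mm
Step 2 — daily crop ET (ETc = ET0*Kc):
  ETc = 3.883 * 0.9620 = 3.73545 mm/day
Step 3 — irrigation interval (SMD/ETc):
  interval = 115.370 / 3.73545 = 30.89 days
Therefore the irrigation interval = 30.89 days.


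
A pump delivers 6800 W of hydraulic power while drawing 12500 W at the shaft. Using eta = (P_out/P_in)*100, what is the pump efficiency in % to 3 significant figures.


eta = (6800 / 12500) * 100 = 54.4 %
Therefore the pump efficiency = 54.4 %.


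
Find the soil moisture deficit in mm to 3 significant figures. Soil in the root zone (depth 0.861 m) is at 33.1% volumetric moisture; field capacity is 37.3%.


Approach: apply the soil moisture deficit relation, SMD = (FC - theta)/100 * depth * 1000.
SMD = (37.3 - 33.1)/100 * 0.861 * 1000 = 36.2 mm
Therefore the soil moisture deficit = 36.2 mm.


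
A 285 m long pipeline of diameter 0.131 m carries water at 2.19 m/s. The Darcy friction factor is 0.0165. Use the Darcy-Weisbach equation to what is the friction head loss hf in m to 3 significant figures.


Approach: apply the Darcy-Weisbach equation, hf = f*(L/D)*(v^2/(2g)).
hf = 0.0165 * (285/0.131) * (2.19^2 / (2*9.81))
hf = 8.77 m
Therefore the friction head loss hf = 8.77 m.


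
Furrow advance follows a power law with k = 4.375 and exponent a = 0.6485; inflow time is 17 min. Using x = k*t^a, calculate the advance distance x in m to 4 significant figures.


x = 4.375 * 17^0.6485 = 27.47 m
Therefore the advance distance x = 27.47 m.


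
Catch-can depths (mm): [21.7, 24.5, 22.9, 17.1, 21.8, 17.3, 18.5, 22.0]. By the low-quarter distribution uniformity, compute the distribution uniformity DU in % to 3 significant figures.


Approach: apply the low-quarter distribution uniformity, DU = (mean of lowest quarter of readings / overall mean)*100.
sorted lowest 2 of 8: [17.1, 17.3] -> mean = 17.200 mm
overall mean = 20.725 mm
DU = (17.200/20.725)*100 = 83.0 %
Therefore the distribution uniformity DU = 83.0 %.


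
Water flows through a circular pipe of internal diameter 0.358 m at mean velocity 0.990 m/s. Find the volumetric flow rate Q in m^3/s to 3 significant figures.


Approach: apply the continuity equation for pipe flow, Q = A * v with A = pi*(D/2)^2.
A = pi*(0.358/2)^2 = 0.10066 m^2
Q = 0.10066 * 0.990 = 0.0997 m^3/s
Therefore the volumetric flow rate Q = 0.0997 m^3/s.


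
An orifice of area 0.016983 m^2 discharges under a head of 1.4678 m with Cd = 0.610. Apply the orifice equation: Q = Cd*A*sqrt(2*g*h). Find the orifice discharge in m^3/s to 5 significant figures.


Q = 0.610 * 0.016983 * sqrt(2*9.81*1.4678) = 0.055594 m^3/s
Therefore the orifice discharge = 0.055594 m^3/s.


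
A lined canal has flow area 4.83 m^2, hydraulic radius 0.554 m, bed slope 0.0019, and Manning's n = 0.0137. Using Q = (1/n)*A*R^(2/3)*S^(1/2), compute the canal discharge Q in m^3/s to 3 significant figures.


Q = (1/0.0137) * 4.83 * 0.554^(2/3) * 0.0019^(1/2) = 10.4 m^3/s
Therefore the canal discharge Q = 10.4 m^3/s.


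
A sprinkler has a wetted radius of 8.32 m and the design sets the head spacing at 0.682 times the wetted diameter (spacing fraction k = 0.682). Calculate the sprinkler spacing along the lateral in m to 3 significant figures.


Approach: apply the sprinkler spacing rule (spacing as a fraction of wetted diameter), S = k*(2*R).
S = 0.682 * (2 * 8.32) = 11.3 m
Therefore the sprinkler spacing along the lateral = 11.3 m.


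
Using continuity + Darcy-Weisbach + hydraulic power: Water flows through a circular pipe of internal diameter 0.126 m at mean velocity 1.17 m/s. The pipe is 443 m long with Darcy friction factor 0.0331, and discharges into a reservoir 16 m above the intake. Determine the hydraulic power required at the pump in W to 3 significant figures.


Approach: apply continuity + Darcy-Weisbach + hydraulic power, Q = A*v; hf = f*(L/D)*(v^2/(2g)); H = static + hf; P = rho*g*Q*H.
Step 1 — flow rate (continuity, Q = A*v):
  A = pi*(0.126/2)^2 = 0.012469 m^2
  Q = 0.012469 * 1.17 = 0.014589 m^3/s
Step 2 — friction head loss (Darcy-Weisbach):
  hf = 0.0331 * (443/0.126) * (1.17^2 / (2*9.81))
  hf = 8.1196 m
Step 3 — total head: H = 16 + 8.1196 = 24.120 m
Step 4 — hydraulic power (P = rho*g*Q*H):
  P = 1000 * 9.81 * 0.014589 * 24.120 = 3450 W
Therefore the hydraulic power required at the pump = 3450 W.


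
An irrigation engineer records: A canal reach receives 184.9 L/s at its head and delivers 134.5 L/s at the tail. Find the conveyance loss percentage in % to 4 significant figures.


Approach: apply the conveyance loss ratio, loss% = ((Q_head - Q_tail)/Q_head)*100.
loss = ((184.9 - 134.5)/184.9)*100 = 27.26 %
Therefore the conveyance loss percentage = 27.26 %.


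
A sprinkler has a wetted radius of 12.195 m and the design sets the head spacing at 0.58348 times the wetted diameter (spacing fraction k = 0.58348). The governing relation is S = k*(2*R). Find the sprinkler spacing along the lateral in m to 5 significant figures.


S = 0.58348 * (2 * 12.195) = 14.231 m
Therefore the sprinkler spacing along the lateral = 14.231 m.


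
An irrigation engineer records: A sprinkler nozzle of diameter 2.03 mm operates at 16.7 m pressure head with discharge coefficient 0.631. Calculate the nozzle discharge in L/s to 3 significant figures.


Approach: apply the orifice equation, Q = Cd*A*sqrt(2*g*h), A = pi*(d/2)^2.
A = pi*(2.03e-3/2)^2 = 3.2365e-06 m^2
Q = 0.631 * 3.2365e-06 * sqrt(2*9.81*16.7) * 1000 = 0.0370 L/s
Therefore the nozzle discharge = 0.0370 L/s.


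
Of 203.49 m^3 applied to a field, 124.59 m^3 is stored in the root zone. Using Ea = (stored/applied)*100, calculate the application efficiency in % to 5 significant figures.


Ea = (124.59/203.49)*100 = 61.227 %
Therefore the application efficiency = 61.227 %.


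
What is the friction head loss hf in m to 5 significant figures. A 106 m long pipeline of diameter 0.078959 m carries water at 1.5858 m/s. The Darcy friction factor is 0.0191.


Approach: apply the Darcy-Weisbach equation, hf = f*(L/D)*(v^2/(2g)).
hf = 0.0191 * (106/0.078959) * (1.5858^2 / (2*9.81))
hf = 3.2865 m
Therefore the friction head loss hf = 3.2865 m.


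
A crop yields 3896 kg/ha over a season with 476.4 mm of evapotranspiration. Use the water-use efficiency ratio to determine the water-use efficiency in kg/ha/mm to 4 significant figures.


Approach: apply the water-use efficiency ratio, WUE = yield/ET.
WUE = 3896 / 476.4 = 8.178 kg/ha/mm
Therefore the water-use efficiency = 8.178 kg/ha/mm.


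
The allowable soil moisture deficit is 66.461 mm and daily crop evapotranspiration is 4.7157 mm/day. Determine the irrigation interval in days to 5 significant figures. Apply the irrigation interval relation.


Approach: apply the irrigation interval relation, interval = SMD / ETc.
interval = 66.461 / 4.7157 = 14.094 days
Therefore the irrigation interval = 14.094 days.


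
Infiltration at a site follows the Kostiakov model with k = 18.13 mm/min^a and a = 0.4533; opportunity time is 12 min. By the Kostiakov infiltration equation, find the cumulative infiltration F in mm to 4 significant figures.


Approach: apply the Kostiakov infiltration equation, F = k*t^a.
F = 18.13 * 12^0.4533 = 55.92 mm
Therefore the cumulative infiltration F = 55.92 mm.


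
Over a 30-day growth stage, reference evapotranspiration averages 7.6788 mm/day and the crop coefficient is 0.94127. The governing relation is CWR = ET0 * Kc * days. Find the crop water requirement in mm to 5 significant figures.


CWR = 7.6788 * 0.94127 * 30 = 216.83 mm
Therefore the crop water requirement = 216.83 mm.


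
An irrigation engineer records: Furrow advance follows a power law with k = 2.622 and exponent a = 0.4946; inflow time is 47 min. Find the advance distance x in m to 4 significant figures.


Approach: apply the power-law advance function, x = k*t^a.
x = 2.622 * 47^0.4946 = 17.61 m
Therefore the advance distance x = 17.61 m.


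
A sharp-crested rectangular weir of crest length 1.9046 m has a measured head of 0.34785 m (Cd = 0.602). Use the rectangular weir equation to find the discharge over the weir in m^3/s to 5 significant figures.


Approach: apply the rectangular weir equation, Q = (2/3)*Cd*L*sqrt(2g)*H^1.5.
Q = (2/3)*0.602*1.9046*sqrt(2*9.81)*0.34785^1.5 = 0.69462 m^3/s
Therefore the discharge over the weir = 0.69462 m^3/s.


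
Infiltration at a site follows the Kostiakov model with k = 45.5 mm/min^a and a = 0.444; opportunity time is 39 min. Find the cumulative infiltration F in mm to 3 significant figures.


Approach: apply the Kostiakov infiltration equation, F = k*t^a.
F = 45.5 * 39^0.444 = 231 mm
Therefore the cumulative infiltration F = 231 mm.


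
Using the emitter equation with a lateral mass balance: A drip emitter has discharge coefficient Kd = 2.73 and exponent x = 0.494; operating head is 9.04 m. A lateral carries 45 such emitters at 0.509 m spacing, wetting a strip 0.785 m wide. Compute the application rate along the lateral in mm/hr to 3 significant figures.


Approach: apply the emitter equation with a lateral mass balance, q = Kd*h^x; Q = n*q; rate = Q/(n*spacing*width).
Step 1 — single emitter flow (q = Kd*h^x):
  q = 2.73 * 9.04^0.494 = 8.1005 L/hr
Step 2 — total lateral flow: Q = 45 * 8.1005 = 364.52 L/hr
Step 3 — wetted area: A = 45 * 0.509 * 0.785 = 17.980 m^2
Step 4 — application rate: Q/A = 364.52/17.980 = 20.3 mm/hr
Therefore the application rate along the lateral = 20.3 mm/hr.


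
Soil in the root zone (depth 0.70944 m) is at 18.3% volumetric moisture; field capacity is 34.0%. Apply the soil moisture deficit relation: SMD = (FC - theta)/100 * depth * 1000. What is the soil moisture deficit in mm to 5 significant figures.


SMD = (34.0 - 18.3)/100 * 0.70944 * 1000 = 111.38 mm
Therefore the soil moisture deficit = 111.38 mm.


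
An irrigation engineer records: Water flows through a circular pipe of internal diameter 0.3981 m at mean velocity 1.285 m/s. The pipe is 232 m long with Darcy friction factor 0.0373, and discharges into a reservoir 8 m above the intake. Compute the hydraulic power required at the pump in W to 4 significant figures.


Approach: apply continuity + Darcy-Weisbach + hydraulic power, Q = A*v; hf = f*(L/D)*(v^2/(2g)); H = static + hf; P = rho*g*Q*H.
Step 1 — flow rate (continuity, Q = A*v):
  A = pi*(0.3981/2)^2 = 0.124473 m^2
  Q = 0.124473 * 1.285 = 0.159947 m^3/s
Step 2 — friction head loss (Darcy-Weisbach):
  hf = 0.0373 * (232/0.3981) * (1.285^2 / (2*9.81))
  hf = 1.82941 m
Step 3 — total head: H = 8 + 1.82941 = 9.82941 m
Step 4 — hydraulic power (P = rho*g*Q*H):
  P = 1000 * 9.81 * 0.159947 * 9.82941 = 15420 W
Therefore the hydraulic power required at the pump = 15420 W.


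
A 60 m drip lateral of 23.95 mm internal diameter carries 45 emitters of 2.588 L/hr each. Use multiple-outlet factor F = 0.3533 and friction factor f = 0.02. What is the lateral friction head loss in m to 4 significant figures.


Approach: apply Darcy-Weisbach with the multiple-outlet F-factor, Q = n*q/(3600*1000) m^3/s; v = Q/A; hf = F*f*(L/D)*(v^2/(2g)).
Q = 45*2.588/(3600*1000) = 3.23500e-05 m^3/s
A = pi*(23.95e-3/2)^2 = 4.50506e-04 m^2, so v = Q/A = 0.0718081 m/s
hf = 0.3533*0.02*(60/0.02395)*(0.0718081^2/(2*9.81)) = 0.004652 m
Therefore the lateral friction head loss = 0.004652 m.


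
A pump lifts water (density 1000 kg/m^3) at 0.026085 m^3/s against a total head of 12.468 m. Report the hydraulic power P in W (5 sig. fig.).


Approach: apply the hydraulic power relation, P = rho*g*Q*H.
P = 1000 * 9.81 * 0.026085 * 12.468 = 3190.5 W
Therefore the hydraulic power P = 3190.5 W.


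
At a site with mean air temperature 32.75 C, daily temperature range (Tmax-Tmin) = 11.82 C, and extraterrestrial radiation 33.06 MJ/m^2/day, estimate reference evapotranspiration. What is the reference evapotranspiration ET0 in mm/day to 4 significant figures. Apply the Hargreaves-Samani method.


Approach: apply the Hargreaves-Samani method, ET0 = 0.0023*(Tmean+17.8)*sqrt(Tmax-Tmin)*0.408*Ra.
ET0 = 0.0023*(32.75+17.8)*sqrt(11.82)*0.408*33.06 = 5.392 mm/day
Therefore the reference evapotranspiration ET0 = 5.392 mm/day.


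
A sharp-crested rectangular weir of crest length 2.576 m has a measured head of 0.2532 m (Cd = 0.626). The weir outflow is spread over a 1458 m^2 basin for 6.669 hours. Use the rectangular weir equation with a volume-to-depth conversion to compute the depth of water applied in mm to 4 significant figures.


Approach: apply the rectangular weir equation with a volume-to-depth conversion, Q = (2/3)*Cd*L*sqrt(2g)*H^1.5; d = Q*t/A * 1000.
Step 1 — weir discharge:
  Q = (2/3)*0.626*2.576*sqrt(2*9.81)*0.2532^1.5 = 0.606700 m^3/s
Step 2 — volume: V = 0.606700 * 6.669*3600 = 14565.9 m^3
Step 3 — depth: d = V/A * 1000 = 14565.9/1458 * 1000 = 9990 mm
Therefore the depth of water applied = 9990 mm.


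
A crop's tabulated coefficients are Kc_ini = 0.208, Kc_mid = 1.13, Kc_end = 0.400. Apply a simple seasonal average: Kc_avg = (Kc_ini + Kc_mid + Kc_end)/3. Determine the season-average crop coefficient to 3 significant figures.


Kc_avg = (0.208 + 1.13 + 0.400)/3 = 0.579
Therefore the season-average crop coefficient = 0.579.


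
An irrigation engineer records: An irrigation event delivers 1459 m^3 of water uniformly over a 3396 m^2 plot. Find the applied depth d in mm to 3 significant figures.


Approach: apply depth from volume over area, d = (V/A)*1000.
d = (1459 / 3396) * 1000 = 430 mm
Therefore the applied depth d = 430 mm.


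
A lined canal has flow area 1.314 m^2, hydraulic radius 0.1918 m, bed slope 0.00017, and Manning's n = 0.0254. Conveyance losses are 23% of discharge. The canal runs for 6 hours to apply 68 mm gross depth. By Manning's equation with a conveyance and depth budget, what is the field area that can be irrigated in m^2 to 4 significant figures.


Approach: apply Manning's equation with a conveyance and depth budget, Q = (1/n)*A*R^(2/3)*S^(1/2); Q_field = Q*(1-loss); Area = Q_field*t/(d/1000).
Step 1 — canal discharge (Manning's equation):
  Q = (1/0.0254) * 1.314 * 0.1918^(2/3) * 0.00017^(1/2) = 0.224329 m^3/s
Step 2 — delivered flow: Q_field = 0.224329*(1 - 23/100) = 0.172733 m^3/s
Step 3 — volume delivered: V = 0.172733 * 6*3600 = 3731.04 m^3
Step 4 — area served: A = V / (depth/1000) = 3731.04 / 0.068 = 54870 m^2
Therefore the field area that can be irrigated = 54870 m^2.


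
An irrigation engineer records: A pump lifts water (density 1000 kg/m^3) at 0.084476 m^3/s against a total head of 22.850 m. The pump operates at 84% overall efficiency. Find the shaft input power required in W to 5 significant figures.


Approach: apply hydraulic power then efficiency conversion, P = rho*g*Q*H; P_in = P/eta.
Step 1 — hydraulic power (P = rho*g*Q*H):
  P = 1000 * 9.81 * 0.084476 * 22.850 = 18936.01 W
Step 2 — input power: P_in = P/eta = 18936.01 / 0.84 = 22543 W
Therefore the shaft input power required = 22543 W.
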